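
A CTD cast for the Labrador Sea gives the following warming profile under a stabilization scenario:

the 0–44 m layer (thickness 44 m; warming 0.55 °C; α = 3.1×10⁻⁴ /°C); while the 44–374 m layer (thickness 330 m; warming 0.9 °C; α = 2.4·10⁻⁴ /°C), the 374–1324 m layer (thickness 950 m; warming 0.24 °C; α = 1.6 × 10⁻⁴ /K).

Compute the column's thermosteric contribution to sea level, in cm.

about 11.5 cm

44 × 3.1×10⁻⁴ × 0.55 = 0.007502 m
2.4×10⁻⁴ × 330 × 0.9 = 0.07128 m
Layer 3: 1.6×10⁻⁴ × 950 × 0.24 = 0.03648 m
Δh = 0.007502 + 0.07128 + 0.03648 = 0.115262 m ≈ 11.5 cm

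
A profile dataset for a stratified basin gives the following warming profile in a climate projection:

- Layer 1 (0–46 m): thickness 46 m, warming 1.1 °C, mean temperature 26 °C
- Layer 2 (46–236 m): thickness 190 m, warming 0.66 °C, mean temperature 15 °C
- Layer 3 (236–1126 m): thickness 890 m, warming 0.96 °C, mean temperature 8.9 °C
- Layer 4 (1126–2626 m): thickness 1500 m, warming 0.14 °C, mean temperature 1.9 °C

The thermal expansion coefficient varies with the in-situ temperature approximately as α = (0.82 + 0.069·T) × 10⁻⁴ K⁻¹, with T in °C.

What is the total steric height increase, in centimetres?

Layer 1: α = (0.82 + 0.069×26)×10⁻⁴ = 2.614×10⁻⁴ K⁻¹
Layer 2: α = (0.82 + 0.069×15)×10⁻⁴ = 1.855×10⁻⁴ K⁻¹
Layer 3: α = (0.82 + 0.069×8.9)×10⁻⁴ = 1.4341×10⁻⁴ K⁻¹
Layer 4: α = (0.82 + 0.069×1.9)×10⁻⁴ = 0.9511×10⁻⁴ K⁻¹
46 × 1.1 × 2.614×10⁻⁴ = 0.01322684 m
Layer 2: 0.66 × 1.855×10⁻⁴ × 190 = 0.0232617 m
1.4341×10⁻⁴ × 0.96 × 890 = 0.122529504 m
1500 × 0.14 × 0.9511×10⁻⁴ = 0.0199731 m
Δh = 0.01322684 + 0.0232617 + 0.122529504 + 0.0199731 = 0.178991144 m

about 17.9 cm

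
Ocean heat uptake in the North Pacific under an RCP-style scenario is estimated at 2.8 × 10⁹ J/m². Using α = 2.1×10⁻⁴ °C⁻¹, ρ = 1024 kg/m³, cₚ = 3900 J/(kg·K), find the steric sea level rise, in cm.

Δh = αQ/(ρcₚ) = 2.1×10⁻⁴ × 2.8×10⁹ / (1024 × 3900) ≈ 0.14724 m

Δh ≈ 15 cm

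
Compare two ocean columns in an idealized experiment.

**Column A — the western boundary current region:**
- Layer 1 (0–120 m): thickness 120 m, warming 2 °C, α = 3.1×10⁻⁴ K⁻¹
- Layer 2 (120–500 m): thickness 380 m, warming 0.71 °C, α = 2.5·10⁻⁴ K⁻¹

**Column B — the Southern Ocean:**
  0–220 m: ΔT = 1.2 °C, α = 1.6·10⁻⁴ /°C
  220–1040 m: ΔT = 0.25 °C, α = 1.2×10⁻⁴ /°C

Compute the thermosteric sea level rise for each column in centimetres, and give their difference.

A 0–120 m: 120 × 2 × 3.1×10⁻⁴ = 0.07440 m
A 0.71 × 2.5×10⁻⁴ × 380 = 0.06745 m
A total: 0.14185 m
B 0–220 m: 1.2 × 220 × 1.6×10⁻⁴ = 0.04224 m
B Layer 2: 1.2×10⁻⁴ × 0.25 × 820 = 0.02460 m
B total: 0.06684 m
Difference: 0.14185 − 0.06684 = 0.07501 m

Δh_A ≈ 14 cm, Δh_B ≈ 6.7 cm; difference ≈ 7.5 cm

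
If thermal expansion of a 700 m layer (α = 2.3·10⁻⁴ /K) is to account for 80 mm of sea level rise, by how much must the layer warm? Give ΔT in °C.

ΔT = Δh/(αH) = 0.08 / (2.3×10⁻⁴ × 700) ≈ 0.4969 °C

ΔT ≈ 0.50 °C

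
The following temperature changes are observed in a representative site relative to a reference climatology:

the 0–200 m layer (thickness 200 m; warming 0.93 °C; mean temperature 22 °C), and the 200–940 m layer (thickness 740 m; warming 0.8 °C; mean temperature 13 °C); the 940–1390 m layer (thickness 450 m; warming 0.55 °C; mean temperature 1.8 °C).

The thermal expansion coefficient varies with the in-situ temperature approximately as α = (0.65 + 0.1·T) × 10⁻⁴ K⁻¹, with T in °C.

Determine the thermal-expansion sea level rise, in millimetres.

Δh = 189 mm

Layer 1: α = (0.65 + 0.1×22)×10⁻⁴ = 2.85×10⁻⁴ K⁻¹
Layer 2: α = (0.65 + 0.1×13)×10⁻⁴ = 1.95×10⁻⁴ K⁻¹
Layer 3: α = (0.65 + 0.1×1.8)×10⁻⁴ = 0.83×10⁻⁴ K⁻¹
0.93 × 2.85×10⁻⁴ × 200 = 0.05301 m
Layer 2: 740 × 0.8 × 1.95×10⁻⁴ = 0.11544 m
Layer 3: 0.83×10⁻⁴ × 0.55 × 450 = 0.0205425 m
Δh = 0.05301 + 0.11544 + 0.0205425 = 0.1889925 m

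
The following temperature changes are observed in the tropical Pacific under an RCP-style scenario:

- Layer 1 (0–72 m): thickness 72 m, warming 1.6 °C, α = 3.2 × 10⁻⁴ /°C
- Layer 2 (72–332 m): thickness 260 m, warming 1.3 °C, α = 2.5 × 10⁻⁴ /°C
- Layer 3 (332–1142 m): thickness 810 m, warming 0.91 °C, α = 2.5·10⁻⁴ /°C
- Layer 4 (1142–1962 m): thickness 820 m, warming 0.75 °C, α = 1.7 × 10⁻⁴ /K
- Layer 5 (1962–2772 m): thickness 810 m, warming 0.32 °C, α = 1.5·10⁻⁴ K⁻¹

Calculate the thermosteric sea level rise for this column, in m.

Δh ≈ 0.45 m

3.2×10⁻⁴ × 1.6 × 72 = 0.036864 m
2.5×10⁻⁴ × 1.3 × 260 = 0.08450 m
Layer 3: 0.91 × 810 × 2.5×10⁻⁴ = 0.184275 m
820 × 1.7×10⁻⁴ × 0.75 = 0.10455 m
810 × 1.5×10⁻⁴ × 0.32 = 0.03888 m
Δh = 0.036864 + 0.08450 + 0.184275 + 0.10455 + 0.03888 = 0.449069 m ≈ 0.45 m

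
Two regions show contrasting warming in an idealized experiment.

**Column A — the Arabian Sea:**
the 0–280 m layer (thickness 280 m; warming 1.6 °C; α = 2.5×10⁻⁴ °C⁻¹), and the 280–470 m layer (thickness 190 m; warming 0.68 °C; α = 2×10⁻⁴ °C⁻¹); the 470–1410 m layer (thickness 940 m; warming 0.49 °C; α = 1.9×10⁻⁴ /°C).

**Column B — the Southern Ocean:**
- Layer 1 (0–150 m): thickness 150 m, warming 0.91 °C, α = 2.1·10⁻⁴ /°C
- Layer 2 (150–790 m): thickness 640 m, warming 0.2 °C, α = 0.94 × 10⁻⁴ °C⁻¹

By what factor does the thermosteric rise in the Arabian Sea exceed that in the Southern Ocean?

5.5

A Layer 1: 2.5×10⁻⁴ × 280 × 1.6 = 0.11200 m
A Layer 2: 190 × 0.68 × 2×10⁻⁴ = 0.02584 m
A 470–1410 m: 1.9×10⁻⁴ × 940 × 0.49 = 0.087514 m
A total: 0.225354 m
B 0.91 × 2.1×10⁻⁴ × 150 = 0.028665 m
B 150–790 m: 0.2 × 0.94×10⁻⁴ × 640 = 0.012032 m
B total: 0.040697 m
Ratio: 0.225354 / 0.040697 ≈ 5.537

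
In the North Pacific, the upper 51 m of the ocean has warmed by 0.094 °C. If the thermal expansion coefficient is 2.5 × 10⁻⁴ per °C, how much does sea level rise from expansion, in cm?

Δh = αΔT·H = 2.5×10⁻⁴ × 0.094 × 51 = 0.0011985 m

Δh = 0.120 cm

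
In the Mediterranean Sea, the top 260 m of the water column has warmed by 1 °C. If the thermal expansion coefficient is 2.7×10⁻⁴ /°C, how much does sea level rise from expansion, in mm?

70 mm

Δh = αΔT·H = 2.7×10⁻⁴ × 1 × 260 = 0.07020 m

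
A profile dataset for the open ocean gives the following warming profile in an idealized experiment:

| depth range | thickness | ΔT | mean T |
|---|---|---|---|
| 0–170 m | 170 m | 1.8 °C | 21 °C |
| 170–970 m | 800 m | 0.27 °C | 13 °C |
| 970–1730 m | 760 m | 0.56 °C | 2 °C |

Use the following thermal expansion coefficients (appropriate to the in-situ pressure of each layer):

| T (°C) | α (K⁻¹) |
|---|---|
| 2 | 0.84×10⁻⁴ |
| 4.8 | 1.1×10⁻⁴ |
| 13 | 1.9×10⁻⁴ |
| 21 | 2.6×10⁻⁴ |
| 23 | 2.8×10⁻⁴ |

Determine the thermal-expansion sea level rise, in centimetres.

Layer 1 at 21 °C → α = 2.6×10⁻⁴ K⁻¹
Layer 2 at 13 °C → α = 1.9×10⁻⁴ K⁻¹
Layer 3 at 2 °C → α = 0.84×10⁻⁴ K⁻¹
Layer 1: 170 × 2.6×10⁻⁴ × 1.8 = 0.07956 m
800 × 1.9×10⁻⁴ × 0.27 = 0.04104 m
Layer 3: 0.84×10⁻⁴ × 760 × 0.56 = 0.0357504 m
Δh = 0.07956 + 0.04104 + 0.0357504 = 0.1563504 m

16 cm of thermosteric rise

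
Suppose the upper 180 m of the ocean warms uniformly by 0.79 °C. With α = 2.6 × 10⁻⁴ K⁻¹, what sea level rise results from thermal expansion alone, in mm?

Δh ≈ 37 mm

Δh = αΔT·H = 2.6×10⁻⁴ × 0.79 × 180 = 0.036972 m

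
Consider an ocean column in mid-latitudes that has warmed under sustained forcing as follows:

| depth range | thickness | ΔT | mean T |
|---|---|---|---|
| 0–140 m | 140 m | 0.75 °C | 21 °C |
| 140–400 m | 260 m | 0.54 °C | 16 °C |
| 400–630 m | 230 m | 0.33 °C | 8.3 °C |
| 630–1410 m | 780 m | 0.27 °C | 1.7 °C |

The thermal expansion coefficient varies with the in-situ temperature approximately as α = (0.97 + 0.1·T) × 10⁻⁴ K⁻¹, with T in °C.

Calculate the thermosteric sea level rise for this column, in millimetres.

Layer 1: α = (0.97 + 0.1×21)×10⁻⁴ = 3.07×10⁻⁴ K⁻¹
Layer 2: α = (0.97 + 0.1×16)×10⁻⁴ = 2.57×10⁻⁴ K⁻¹
Layer 3: α = (0.97 + 0.1×8.3)×10⁻⁴ = 1.8×10⁻⁴ K⁻¹
Layer 4: α = (0.97 + 0.1×1.7)×10⁻⁴ = 1.14×10⁻⁴ K⁻¹
0–140 m: 3.07×10⁻⁴ × 0.75 × 140 = 0.032235 m
0.54 × 2.57×10⁻⁴ × 260 = 0.0360828 m
400–630 m: 230 × 1.8×10⁻⁴ × 0.33 = 0.013662 m
Layer 4: 1.14×10⁻⁴ × 780 × 0.27 = 0.0240084 m
Δh = 0.032235 + 0.0360828 + 0.013662 + 0.0240084 = 0.1059882 m ≈ 110 mm

Δh = 110 mm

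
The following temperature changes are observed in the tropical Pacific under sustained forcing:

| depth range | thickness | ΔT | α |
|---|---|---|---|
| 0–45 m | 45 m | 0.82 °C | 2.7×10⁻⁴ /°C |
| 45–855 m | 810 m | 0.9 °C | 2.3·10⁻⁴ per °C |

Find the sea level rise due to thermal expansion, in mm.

45 × 0.82 × 2.7×10⁻⁴ = 0.009963 m
2.3×10⁻⁴ × 810 × 0.9 = 0.16767 m
Δh = 0.009963 + 0.16767 = 0.177633 m

Δh = 180 mm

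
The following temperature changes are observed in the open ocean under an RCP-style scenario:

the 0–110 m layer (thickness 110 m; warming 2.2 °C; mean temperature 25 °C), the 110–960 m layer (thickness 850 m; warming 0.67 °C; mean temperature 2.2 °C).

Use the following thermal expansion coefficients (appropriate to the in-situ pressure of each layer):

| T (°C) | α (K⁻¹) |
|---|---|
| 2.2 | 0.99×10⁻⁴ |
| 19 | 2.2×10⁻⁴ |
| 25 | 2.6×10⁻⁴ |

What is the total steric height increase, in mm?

119 mm

Layer 1 at 25 °C → α = 2.6×10⁻⁴ K⁻¹
Layer 2 at 2.2 °C → α = 0.99×10⁻⁴ K⁻¹
0–110 m: 2.6×10⁻⁴ × 2.2 × 110 = 0.06292 m
Layer 2: 0.99×10⁻⁴ × 850 × 0.67 = 0.0563805 m
Δh = 0.06292 + 0.0563805 = 0.1193005 m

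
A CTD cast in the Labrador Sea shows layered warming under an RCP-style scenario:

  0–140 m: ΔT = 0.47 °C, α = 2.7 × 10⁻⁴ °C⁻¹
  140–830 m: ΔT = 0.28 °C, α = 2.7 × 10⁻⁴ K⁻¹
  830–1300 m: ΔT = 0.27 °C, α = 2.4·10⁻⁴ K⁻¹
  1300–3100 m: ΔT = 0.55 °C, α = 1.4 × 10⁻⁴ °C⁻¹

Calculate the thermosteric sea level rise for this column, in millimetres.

239 mm of thermosteric rise

0–140 m: 2.7×10⁻⁴ × 0.47 × 140 = 0.017766 m
0.28 × 690 × 2.7×10⁻⁴ = 0.052164 m
Layer 3: 2.4×10⁻⁴ × 0.27 × 470 = 0.030456 m
Layer 4: 1.4×10⁻⁴ × 1800 × 0.55 = 0.13860 m
Δh = 0.017766 + 0.052164 + 0.030456 + 0.13860 = 0.238986 m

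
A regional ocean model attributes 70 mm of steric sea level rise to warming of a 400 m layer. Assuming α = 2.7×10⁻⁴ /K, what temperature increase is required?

ΔT ≈ 0.648 K

ΔT = Δh/(αH) = 0.07 / (2.7×10⁻⁴ × 400) ≈ 0.6481 K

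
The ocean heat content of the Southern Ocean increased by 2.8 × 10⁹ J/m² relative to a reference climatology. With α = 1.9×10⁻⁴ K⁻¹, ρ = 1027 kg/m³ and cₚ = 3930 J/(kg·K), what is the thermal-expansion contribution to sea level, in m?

Δh = αQ/(ρcₚ) = 1.9×10⁻⁴ × 2.8×10⁹ / (1027 × 3930) ≈ 0.13181 m

Δh = 0.13 m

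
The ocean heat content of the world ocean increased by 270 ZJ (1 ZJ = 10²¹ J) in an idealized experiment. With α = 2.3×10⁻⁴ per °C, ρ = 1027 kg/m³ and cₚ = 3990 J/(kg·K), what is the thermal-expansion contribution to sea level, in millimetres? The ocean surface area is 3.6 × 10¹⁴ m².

42.1 mm of thermosteric rise

Per unit area: Q = 270×10²¹ / (3.6×10¹⁴) = 7.5×10⁸ J/m²
Δh = αQ/(ρcₚ) = 2.3×10⁻⁴ × 7.5×10⁸ / (1027 × 3990) ≈ 0.042096 m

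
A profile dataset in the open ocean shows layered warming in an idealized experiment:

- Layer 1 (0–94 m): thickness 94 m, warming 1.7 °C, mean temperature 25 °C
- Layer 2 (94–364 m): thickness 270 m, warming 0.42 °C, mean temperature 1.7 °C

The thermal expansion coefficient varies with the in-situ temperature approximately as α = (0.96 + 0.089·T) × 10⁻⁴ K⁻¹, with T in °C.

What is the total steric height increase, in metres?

0.0635 m of thermosteric rise

Layer 1: α = (0.96 + 0.089×25)×10⁻⁴ = 3.185×10⁻⁴ K⁻¹
Layer 2: α = (0.96 + 0.089×1.7)×10⁻⁴ = 1.1113×10⁻⁴ K⁻¹
0–94 m: 1.7 × 3.185×10⁻⁴ × 94 = 0.0508963 m
Layer 2: 1.1113×10⁻⁴ × 270 × 0.42 = 0.012602142 m
Δh = 0.0508963 + 0.012602142 = 0.063498442 m ≈ 0.0635 m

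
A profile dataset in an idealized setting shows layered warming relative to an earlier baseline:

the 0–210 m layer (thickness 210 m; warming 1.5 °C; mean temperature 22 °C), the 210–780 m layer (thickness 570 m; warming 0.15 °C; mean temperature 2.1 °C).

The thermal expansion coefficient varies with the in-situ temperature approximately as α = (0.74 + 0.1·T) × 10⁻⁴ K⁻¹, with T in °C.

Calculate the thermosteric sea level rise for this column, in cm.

Layer 1: α = (0.74 + 0.1×22)×10⁻⁴ = 2.94×10⁻⁴ K⁻¹
Layer 2: α = (0.74 + 0.1×2.1)×10⁻⁴ = 0.95×10⁻⁴ K⁻¹
Layer 1: 1.5 × 210 × 2.94×10⁻⁴ = 0.09261 m
Layer 2: 0.15 × 570 × 0.95×10⁻⁴ = 0.0081225 m
Δh = 0.09261 + 0.0081225 = 0.1007325 m ≈ 10.1 cm

Δh ≈ 10.1 cm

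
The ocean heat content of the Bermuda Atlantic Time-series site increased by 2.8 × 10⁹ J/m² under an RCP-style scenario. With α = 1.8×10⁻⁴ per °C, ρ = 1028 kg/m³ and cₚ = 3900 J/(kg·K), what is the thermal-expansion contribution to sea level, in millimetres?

Δh = αQ/(ρcₚ) = 1.8×10⁻⁴ × 2.8×10⁹ / (1028 × 3900) ≈ 0.12571 m

126 mm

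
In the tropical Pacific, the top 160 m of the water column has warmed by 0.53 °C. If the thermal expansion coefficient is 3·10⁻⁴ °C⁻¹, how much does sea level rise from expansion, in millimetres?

Δh = αΔT·H = 3×10⁻⁴ × 0.53 × 160 = 0.02544 m

Δh ≈ 25 mm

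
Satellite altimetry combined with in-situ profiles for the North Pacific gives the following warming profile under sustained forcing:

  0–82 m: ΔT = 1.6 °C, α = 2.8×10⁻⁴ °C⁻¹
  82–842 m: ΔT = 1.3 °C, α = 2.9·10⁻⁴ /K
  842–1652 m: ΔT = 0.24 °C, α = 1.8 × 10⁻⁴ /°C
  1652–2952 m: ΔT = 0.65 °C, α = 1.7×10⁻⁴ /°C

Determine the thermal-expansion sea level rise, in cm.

about 50.2 cm

2.8×10⁻⁴ × 1.6 × 82 = 0.036736 m
Layer 2: 2.9×10⁻⁴ × 760 × 1.3 = 0.28652 m
Layer 3: 0.24 × 810 × 1.8×10⁻⁴ = 0.034992 m
1652–2952 m: 0.65 × 1.7×10⁻⁴ × 1300 = 0.14365 m
Δh = 0.036736 + 0.28652 + 0.034992 + 0.14365 = 0.501898 m ≈ 50.2 cm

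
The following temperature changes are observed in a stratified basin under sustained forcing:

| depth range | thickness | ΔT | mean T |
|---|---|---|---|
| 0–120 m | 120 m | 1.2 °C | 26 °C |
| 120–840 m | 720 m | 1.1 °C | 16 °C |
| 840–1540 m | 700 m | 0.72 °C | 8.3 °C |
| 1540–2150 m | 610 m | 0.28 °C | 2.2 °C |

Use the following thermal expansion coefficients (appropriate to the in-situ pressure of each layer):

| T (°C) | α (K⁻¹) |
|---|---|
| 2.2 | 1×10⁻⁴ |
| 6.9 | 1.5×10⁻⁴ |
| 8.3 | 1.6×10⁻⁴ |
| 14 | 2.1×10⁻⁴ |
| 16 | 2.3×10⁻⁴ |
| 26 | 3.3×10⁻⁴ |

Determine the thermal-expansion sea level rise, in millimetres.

about 330 mm

Layer 1 at 26 °C → α = 3.3×10⁻⁴ K⁻¹
Layer 2 at 16 °C → α = 2.3×10⁻⁴ K⁻¹
Layer 3 at 8.3 °C → α = 1.6×10⁻⁴ K⁻¹
Layer 4 at 2.2 °C → α = 1×10⁻⁴ K⁻¹
Layer 1: 1.2 × 120 × 3.3×10⁻⁴ = 0.04752 m
Layer 2: 720 × 1.1 × 2.3×10⁻⁴ = 0.18216 m
840–1540 m: 0.72 × 1.6×10⁻⁴ × 700 = 0.08064 m
1×10⁻⁴ × 0.28 × 610 = 0.01708 m
Δh = 0.04752 + 0.18216 + 0.08064 + 0.01708 = 0.32740 m ≈ 330 mm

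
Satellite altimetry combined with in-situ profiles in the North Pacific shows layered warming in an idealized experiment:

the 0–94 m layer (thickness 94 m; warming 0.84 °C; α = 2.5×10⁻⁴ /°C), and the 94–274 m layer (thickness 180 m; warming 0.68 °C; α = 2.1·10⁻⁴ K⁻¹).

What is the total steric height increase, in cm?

4.54 cm

Layer 1: 2.5×10⁻⁴ × 0.84 × 94 = 0.01974 m
Layer 2: 2.1×10⁻⁴ × 180 × 0.68 = 0.025704 m
Δh = 0.01974 + 0.025704 = 0.045444 m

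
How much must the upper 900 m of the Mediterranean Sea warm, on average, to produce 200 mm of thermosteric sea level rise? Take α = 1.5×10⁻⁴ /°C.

about 1.48 °C

ΔT = Δh/(αH) = 0.2 / (1.5×10⁻⁴ × 900) ≈ 1.481 °C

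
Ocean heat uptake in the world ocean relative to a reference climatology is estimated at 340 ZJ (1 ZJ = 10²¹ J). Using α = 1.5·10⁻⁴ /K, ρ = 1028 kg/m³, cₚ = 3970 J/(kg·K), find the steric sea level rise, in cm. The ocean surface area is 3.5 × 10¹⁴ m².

Δh ≈ 3.57 cm

Per unit area: Q = 340×10²¹ / (3.5×10¹⁴) ≈ 9.714×10⁸ J/m²
Δh = αQ/(ρcₚ) = 1.5×10⁻⁴ × 9.714×10⁸ / (1028 × 3970) ≈ 0.035703 m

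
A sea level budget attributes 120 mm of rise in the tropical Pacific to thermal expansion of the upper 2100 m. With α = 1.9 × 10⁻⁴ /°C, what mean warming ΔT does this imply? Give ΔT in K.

ΔT = Δh/(αH) = 0.12 / (1.9×10⁻⁴ × 2100) ≈ 0.3008 K

about 0.301 K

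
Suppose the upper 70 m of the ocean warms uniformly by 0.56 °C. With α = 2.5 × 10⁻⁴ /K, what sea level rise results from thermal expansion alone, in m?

0.0098 m

Δh = αΔT·H = 2.5×10⁻⁴ × 0.56 × 70 = 0.00980 m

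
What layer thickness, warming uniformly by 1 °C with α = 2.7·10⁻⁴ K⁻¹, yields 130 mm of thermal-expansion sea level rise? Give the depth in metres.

480 m

H = Δh/(αΔT) = 0.13 / (2.7×10⁻⁴ × 1) ≈ 481.5 m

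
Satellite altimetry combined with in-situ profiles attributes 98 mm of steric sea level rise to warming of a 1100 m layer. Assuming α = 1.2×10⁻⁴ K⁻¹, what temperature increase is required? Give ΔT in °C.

about 0.742 °C

ΔT = Δh/(αH) = 0.098 / (1.2×10⁻⁴ × 1100) ≈ 0.7424 °C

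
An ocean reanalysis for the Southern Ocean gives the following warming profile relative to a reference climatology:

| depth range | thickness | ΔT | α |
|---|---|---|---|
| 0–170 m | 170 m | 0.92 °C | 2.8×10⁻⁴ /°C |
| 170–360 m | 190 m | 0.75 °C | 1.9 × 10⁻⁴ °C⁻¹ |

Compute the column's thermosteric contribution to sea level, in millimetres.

2.8×10⁻⁴ × 0.92 × 170 = 0.043792 m
170–360 m: 190 × 0.75 × 1.9×10⁻⁴ = 0.027075 m
Δh = 0.043792 + 0.027075 = 0.070867 m

Δh ≈ 71 mm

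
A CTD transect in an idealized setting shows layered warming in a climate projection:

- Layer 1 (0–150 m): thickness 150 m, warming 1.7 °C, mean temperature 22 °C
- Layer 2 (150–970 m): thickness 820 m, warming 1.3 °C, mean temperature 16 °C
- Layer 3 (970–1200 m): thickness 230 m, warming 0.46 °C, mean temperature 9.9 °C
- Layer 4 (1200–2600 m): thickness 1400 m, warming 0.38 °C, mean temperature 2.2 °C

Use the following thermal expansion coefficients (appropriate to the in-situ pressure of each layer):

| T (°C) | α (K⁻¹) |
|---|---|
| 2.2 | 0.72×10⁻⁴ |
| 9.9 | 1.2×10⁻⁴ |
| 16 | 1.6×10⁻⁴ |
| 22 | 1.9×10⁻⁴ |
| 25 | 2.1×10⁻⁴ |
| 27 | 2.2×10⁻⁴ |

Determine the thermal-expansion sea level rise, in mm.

270 mm

Layer 1 at 22 °C → α = 1.9×10⁻⁴ K⁻¹
Layer 2 at 16 °C → α = 1.6×10⁻⁴ K⁻¹
Layer 3 at 9.9 °C → α = 1.2×10⁻⁴ K⁻¹
Layer 4 at 2.2 °C → α = 0.72×10⁻⁴ K⁻¹
150 × 1.7 × 1.9×10⁻⁴ = 0.04845 m
Layer 2: 1.3 × 820 × 1.6×10⁻⁴ = 0.17056 m
0.46 × 230 × 1.2×10⁻⁴ = 0.012696 m
Layer 4: 0.72×10⁻⁴ × 1400 × 0.38 = 0.038304 m
Δh = 0.04845 + 0.17056 + 0.012696 + 0.038304 = 0.27001 m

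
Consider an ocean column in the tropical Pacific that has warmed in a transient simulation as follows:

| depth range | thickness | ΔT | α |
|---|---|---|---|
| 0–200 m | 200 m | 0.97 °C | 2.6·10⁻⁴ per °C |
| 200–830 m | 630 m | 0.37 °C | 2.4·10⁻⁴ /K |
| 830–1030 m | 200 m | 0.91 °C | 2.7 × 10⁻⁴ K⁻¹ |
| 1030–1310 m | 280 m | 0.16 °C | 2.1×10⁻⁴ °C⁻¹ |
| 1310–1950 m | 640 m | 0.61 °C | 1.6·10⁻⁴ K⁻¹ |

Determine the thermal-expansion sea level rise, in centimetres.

Δh ≈ 22.7 cm

0–200 m: 0.97 × 200 × 2.6×10⁻⁴ = 0.05044 m
630 × 2.4×10⁻⁴ × 0.37 = 0.055944 m
Layer 3: 0.91 × 200 × 2.7×10⁻⁴ = 0.04914 m
Layer 4: 2.1×10⁻⁴ × 0.16 × 280 = 0.009408 m
640 × 0.61 × 1.6×10⁻⁴ = 0.062464 m
Δh = 0.05044 + 0.055944 + 0.04914 + 0.009408 + 0.062464 = 0.227396 m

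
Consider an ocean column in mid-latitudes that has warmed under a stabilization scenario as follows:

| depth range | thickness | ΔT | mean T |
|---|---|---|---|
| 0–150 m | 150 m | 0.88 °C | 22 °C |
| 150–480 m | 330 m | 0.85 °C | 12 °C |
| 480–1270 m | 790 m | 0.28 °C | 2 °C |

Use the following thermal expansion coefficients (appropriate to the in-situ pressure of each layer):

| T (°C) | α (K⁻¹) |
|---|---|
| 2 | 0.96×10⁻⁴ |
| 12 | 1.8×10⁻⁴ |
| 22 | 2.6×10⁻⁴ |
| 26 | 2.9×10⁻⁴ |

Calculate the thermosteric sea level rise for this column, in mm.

Layer 1 at 22 °C → α = 2.6×10⁻⁴ K⁻¹
Layer 2 at 12 °C → α = 1.8×10⁻⁴ K⁻¹
Layer 3 at 2 °C → α = 0.96×10⁻⁴ K⁻¹
0–150 m: 150 × 0.88 × 2.6×10⁻⁴ = 0.03432 m
330 × 0.85 × 1.8×10⁻⁴ = 0.05049 m
480–1270 m: 0.96×10⁻⁴ × 790 × 0.28 = 0.0212352 m
Δh = 0.03432 + 0.05049 + 0.0212352 = 0.1060452 m ≈ 106 mm

Δh = 106 mm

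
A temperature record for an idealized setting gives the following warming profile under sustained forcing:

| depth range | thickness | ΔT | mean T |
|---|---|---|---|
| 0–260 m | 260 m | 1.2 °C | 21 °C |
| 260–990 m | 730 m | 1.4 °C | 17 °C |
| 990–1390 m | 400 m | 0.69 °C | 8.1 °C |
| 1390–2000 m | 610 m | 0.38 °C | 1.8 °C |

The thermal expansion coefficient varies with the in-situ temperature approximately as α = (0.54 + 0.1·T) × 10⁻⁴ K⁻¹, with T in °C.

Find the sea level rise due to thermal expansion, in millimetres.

Δh ≈ 370 mm

Layer 1: α = (0.54 + 0.1×21)×10⁻⁴ = 2.64×10⁻⁴ K⁻¹
Layer 2: α = (0.54 + 0.1×17)×10⁻⁴ = 2.24×10⁻⁴ K⁻¹
Layer 3: α = (0.54 + 0.1×8.1)×10⁻⁴ = 1.35×10⁻⁴ K⁻¹
Layer 4: α = (0.54 + 0.1×1.8)×10⁻⁴ = 0.72×10⁻⁴ K⁻¹
2.64×10⁻⁴ × 260 × 1.2 = 0.082368 m
730 × 2.24×10⁻⁴ × 1.4 = 0.228928 m
0.69 × 1.35×10⁻⁴ × 400 = 0.03726 m
1390–2000 m: 0.38 × 0.72×10⁻⁴ × 610 = 0.0166896 m
Δh = 0.082368 + 0.228928 + 0.03726 + 0.0166896 = 0.3652456 m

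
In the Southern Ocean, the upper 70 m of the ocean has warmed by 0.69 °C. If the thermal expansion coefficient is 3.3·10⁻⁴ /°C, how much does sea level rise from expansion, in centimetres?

Δh ≈ 1.59 cm

Δh = αΔT·H = 3.3×10⁻⁴ × 0.69 × 70 = 0.015939 m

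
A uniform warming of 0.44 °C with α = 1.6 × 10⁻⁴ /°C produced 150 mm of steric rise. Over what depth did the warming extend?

H ≈ 2130 m

H = Δh/(αΔT) = 0.15 / (1.6×10⁻⁴ × 0.44) ≈ 2131 m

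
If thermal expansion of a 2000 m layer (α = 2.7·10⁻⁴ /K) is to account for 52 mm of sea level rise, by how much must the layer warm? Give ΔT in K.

ΔT = Δh/(αH) = 0.052 / (2.7×10⁻⁴ × 2000) ≈ 0.09630 K

ΔT ≈ 0.096 K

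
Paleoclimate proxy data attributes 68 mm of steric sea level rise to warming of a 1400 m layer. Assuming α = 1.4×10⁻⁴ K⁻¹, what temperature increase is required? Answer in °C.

ΔT = Δh/(αH) = 0.068 / (1.4×10⁻⁴ × 1400) ≈ 0.3469 °C

0.347 °C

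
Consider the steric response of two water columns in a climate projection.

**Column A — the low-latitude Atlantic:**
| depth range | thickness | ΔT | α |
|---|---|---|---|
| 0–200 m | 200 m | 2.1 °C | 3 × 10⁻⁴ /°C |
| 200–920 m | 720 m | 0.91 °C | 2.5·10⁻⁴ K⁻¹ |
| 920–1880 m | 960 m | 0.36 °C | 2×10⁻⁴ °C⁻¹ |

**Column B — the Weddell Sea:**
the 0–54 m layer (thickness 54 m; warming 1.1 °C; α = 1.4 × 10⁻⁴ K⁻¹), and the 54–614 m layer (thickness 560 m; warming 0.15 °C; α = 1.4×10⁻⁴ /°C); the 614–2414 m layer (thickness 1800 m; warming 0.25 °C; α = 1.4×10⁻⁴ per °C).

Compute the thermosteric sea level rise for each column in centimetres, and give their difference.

A 0–200 m: 200 × 3×10⁻⁴ × 2.1 = 0.12600 m
A Layer 2: 0.91 × 2.5×10⁻⁴ × 720 = 0.16380 m
A Layer 3: 960 × 2×10⁻⁴ × 0.36 = 0.06912 m
A total: 0.35892 m
B Layer 1: 1.1 × 54 × 1.4×10⁻⁴ = 0.008316 m
B Layer 2: 0.15 × 1.4×10⁻⁴ × 560 = 0.01176 m
B 614–2414 m: 0.25 × 1800 × 1.4×10⁻⁴ = 0.06300 m
B total: 0.083076 m
Difference: 0.35892 − 0.083076 = 0.275844 m

A: 36 cm; B: 8.3 cm; difference 28 cm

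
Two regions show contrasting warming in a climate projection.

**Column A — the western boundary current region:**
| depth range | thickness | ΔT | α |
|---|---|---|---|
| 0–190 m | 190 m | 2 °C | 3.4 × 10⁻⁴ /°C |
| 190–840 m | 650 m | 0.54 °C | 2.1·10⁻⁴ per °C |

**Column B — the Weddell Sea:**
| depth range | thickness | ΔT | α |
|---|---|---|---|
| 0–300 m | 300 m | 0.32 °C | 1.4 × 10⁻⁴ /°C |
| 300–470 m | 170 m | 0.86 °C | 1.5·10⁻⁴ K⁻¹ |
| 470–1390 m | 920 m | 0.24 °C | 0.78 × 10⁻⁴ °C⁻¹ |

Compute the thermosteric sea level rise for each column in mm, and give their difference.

A Layer 1: 190 × 2 × 3.4×10⁻⁴ = 0.12920 m
A 2.1×10⁻⁴ × 650 × 0.54 = 0.07371 m
A total: 0.20291 m
B 1.4×10⁻⁴ × 0.32 × 300 = 0.01344 m
B 300–470 m: 0.86 × 1.5×10⁻⁴ × 170 = 0.02193 m
B 0.24 × 920 × 0.78×10⁻⁴ = 0.0172224 m
B total: 0.0525924 m
Difference: 0.20291 − 0.0525924 = 0.1503176 m

Δh_A ≈ 203 mm, Δh_B ≈ 52.6 mm; difference ≈ 150 mm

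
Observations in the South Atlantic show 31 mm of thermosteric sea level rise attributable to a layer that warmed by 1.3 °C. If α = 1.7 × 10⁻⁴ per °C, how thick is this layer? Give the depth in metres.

H = Δh/(αΔT) = 0.031 / (1.7×10⁻⁴ × 1.3) ≈ 140.3 m

140 m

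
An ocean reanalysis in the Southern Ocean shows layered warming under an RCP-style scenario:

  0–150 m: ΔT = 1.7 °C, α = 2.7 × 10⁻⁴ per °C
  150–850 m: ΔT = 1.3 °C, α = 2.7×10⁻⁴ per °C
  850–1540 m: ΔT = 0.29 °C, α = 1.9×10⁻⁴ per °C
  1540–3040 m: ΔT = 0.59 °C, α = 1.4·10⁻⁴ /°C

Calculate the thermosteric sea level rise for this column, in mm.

0–150 m: 1.7 × 150 × 2.7×10⁻⁴ = 0.06885 m
700 × 2.7×10⁻⁴ × 1.3 = 0.24570 m
Layer 3: 0.29 × 1.9×10⁻⁴ × 690 = 0.038019 m
1.4×10⁻⁴ × 1500 × 0.59 = 0.12390 m
Δh = 0.06885 + 0.24570 + 0.038019 + 0.12390 = 0.476469 m

Δh = 480 mm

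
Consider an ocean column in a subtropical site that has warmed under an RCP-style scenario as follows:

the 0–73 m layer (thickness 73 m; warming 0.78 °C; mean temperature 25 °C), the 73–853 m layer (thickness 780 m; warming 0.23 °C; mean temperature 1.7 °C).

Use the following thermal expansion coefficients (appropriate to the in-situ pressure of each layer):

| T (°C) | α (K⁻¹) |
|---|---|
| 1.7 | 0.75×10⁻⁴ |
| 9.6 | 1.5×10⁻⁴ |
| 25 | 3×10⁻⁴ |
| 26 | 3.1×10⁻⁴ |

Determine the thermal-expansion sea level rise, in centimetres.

3.1 cm

Layer 1 at 25 °C → α = 3×10⁻⁴ K⁻¹
Layer 2 at 1.7 °C → α = 0.75×10⁻⁴ K⁻¹
0–73 m: 0.78 × 73 × 3×10⁻⁴ = 0.017082 m
0.75×10⁻⁴ × 0.23 × 780 = 0.013455 m
Δh = 0.017082 + 0.013455 = 0.030537 m ≈ 3.1 cm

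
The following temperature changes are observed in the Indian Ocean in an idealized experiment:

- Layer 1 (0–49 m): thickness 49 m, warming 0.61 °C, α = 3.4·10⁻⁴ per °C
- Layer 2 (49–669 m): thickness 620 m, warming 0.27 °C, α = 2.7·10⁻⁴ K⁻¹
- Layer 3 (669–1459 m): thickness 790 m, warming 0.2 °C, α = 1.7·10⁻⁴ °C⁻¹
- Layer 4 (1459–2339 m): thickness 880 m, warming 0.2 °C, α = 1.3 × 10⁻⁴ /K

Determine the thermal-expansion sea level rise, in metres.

0.105 m of thermosteric rise

0–49 m: 3.4×10⁻⁴ × 0.61 × 49 = 0.0101626 m
49–669 m: 0.27 × 620 × 2.7×10⁻⁴ = 0.045198 m
669–1459 m: 0.2 × 1.7×10⁻⁴ × 790 = 0.02686 m
1.3×10⁻⁴ × 0.2 × 880 = 0.02288 m
Δh = 0.0101626 + 0.045198 + 0.02686 + 0.02288 = 0.1051006 m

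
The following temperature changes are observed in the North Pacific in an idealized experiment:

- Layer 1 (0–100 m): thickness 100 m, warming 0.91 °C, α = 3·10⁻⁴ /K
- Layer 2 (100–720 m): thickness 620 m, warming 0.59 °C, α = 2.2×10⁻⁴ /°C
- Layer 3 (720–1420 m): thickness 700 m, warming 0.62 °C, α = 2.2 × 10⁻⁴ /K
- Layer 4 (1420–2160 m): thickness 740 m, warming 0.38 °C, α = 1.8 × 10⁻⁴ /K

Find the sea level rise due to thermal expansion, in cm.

Δh = 25 cm

3×10⁻⁴ × 100 × 0.91 = 0.02730 m
100–720 m: 2.2×10⁻⁴ × 0.59 × 620 = 0.080476 m
Layer 3: 2.2×10⁻⁴ × 0.62 × 700 = 0.09548 m
0.38 × 740 × 1.8×10⁻⁴ = 0.050616 m
Δh = 0.02730 + 0.080476 + 0.09548 + 0.050616 = 0.253872 m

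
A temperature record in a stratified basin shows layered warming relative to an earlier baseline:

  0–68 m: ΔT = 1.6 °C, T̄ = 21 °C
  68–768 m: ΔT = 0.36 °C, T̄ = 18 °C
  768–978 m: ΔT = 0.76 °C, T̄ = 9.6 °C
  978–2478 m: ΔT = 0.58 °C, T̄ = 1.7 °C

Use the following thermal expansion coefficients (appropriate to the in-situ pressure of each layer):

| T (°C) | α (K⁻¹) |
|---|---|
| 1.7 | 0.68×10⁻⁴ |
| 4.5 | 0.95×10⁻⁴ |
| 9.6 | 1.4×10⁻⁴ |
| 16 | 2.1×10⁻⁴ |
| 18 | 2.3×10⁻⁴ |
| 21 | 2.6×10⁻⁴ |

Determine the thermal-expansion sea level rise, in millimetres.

Layer 1 at 21 °C → α = 2.6×10⁻⁴ K⁻¹
Layer 2 at 18 °C → α = 2.3×10⁻⁴ K⁻¹
Layer 3 at 9.6 °C → α = 1.4×10⁻⁴ K⁻¹
Layer 4 at 1.7 °C → α = 0.68×10⁻⁴ K⁻¹
Layer 1: 68 × 2.6×10⁻⁴ × 1.6 = 0.028288 m
Layer 2: 2.3×10⁻⁴ × 0.36 × 700 = 0.05796 m
Layer 3: 0.76 × 1.4×10⁻⁴ × 210 = 0.022344 m
1500 × 0.68×10⁻⁴ × 0.58 = 0.05916 m
Δh = 0.028288 + 0.05796 + 0.022344 + 0.05916 = 0.167752 m ≈ 170 mm

170 mm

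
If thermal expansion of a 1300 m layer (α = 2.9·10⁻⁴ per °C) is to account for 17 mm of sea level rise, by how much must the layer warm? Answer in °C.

ΔT = Δh/(αH) = 0.017 / (2.9×10⁻⁴ × 1300) ≈ 0.04509 °C

0.045 °C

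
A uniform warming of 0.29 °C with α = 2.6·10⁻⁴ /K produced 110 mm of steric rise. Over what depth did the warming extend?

H = Δh/(αΔT) = 0.11 / (2.6×10⁻⁴ × 0.29) ≈ 1459 m

1500 m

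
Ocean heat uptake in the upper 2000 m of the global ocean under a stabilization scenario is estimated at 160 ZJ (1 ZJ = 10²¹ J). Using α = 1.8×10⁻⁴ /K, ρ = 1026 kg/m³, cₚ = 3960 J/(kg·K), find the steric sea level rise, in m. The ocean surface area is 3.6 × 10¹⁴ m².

Δh = 0.020 m

Per unit area: Q = 160×10²¹ / (3.6×10¹⁴) ≈ 4.444×10⁸ J/m²
Δh = αQ/(ρcₚ) = 1.8×10⁻⁴ × 4.444×10⁸ / (1026 × 3960) ≈ 0.019688 m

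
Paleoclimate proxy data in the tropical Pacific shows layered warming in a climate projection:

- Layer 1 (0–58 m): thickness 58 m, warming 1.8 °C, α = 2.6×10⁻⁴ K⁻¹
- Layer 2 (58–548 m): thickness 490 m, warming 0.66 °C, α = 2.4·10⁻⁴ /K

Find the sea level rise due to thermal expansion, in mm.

0–58 m: 2.6×10⁻⁴ × 1.8 × 58 = 0.027144 m
58–548 m: 0.66 × 490 × 2.4×10⁻⁴ = 0.077616 m
Δh = 0.027144 + 0.077616 = 0.10476 m

Δh = 105 mm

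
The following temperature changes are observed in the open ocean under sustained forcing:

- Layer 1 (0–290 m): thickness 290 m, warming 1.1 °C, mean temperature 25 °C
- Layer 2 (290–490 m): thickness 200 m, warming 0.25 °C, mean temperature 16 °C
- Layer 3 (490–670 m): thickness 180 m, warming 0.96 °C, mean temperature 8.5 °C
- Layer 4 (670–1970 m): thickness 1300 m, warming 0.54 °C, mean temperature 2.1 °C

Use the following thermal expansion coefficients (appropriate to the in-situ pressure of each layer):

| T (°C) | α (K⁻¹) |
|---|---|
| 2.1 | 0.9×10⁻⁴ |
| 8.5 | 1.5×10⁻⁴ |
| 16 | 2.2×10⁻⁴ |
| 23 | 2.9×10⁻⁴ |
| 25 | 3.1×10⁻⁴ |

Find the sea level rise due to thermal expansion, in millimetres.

about 199 mm

Layer 1 at 25 °C → α = 3.1×10⁻⁴ K⁻¹
Layer 2 at 16 °C → α = 2.2×10⁻⁴ K⁻¹
Layer 3 at 8.5 °C → α = 1.5×10⁻⁴ K⁻¹
Layer 4 at 2.1 °C → α = 0.9×10⁻⁴ K⁻¹
3.1×10⁻⁴ × 1.1 × 290 = 0.09889 m
Layer 2: 2.2×10⁻⁴ × 0.25 × 200 = 0.01100 m
Layer 3: 180 × 1.5×10⁻⁴ × 0.96 = 0.02592 m
0.9×10⁻⁴ × 1300 × 0.54 = 0.06318 m
Δh = 0.09889 + 0.01100 + 0.02592 + 0.06318 = 0.19899 m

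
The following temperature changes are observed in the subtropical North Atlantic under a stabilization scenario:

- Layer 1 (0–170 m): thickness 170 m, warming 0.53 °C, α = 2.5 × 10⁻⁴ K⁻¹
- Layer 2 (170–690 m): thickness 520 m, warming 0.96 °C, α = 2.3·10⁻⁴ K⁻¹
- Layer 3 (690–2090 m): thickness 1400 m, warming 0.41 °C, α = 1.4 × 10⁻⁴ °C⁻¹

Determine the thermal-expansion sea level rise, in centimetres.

0–170 m: 2.5×10⁻⁴ × 170 × 0.53 = 0.022525 m
Layer 2: 0.96 × 520 × 2.3×10⁻⁴ = 0.114816 m
0.41 × 1.4×10⁻⁴ × 1400 = 0.08036 m
Δh = 0.022525 + 0.114816 + 0.08036 = 0.217701 m ≈ 22 cm

22 cm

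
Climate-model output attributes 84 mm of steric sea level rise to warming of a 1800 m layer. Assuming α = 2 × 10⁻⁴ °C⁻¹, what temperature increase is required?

0.23 °C

ΔT = Δh/(αH) = 0.084 / (2×10⁻⁴ × 1800) ≈ 0.2333 °C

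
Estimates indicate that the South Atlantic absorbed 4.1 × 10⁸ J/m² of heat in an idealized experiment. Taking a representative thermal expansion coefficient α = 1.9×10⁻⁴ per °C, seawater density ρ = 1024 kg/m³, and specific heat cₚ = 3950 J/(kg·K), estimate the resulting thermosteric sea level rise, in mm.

Δh = αQ/(ρcₚ) = 1.9×10⁻⁴ × 4.1×10⁸ / (1024 × 3950) ≈ 0.019259 m

Δh ≈ 19.3 mm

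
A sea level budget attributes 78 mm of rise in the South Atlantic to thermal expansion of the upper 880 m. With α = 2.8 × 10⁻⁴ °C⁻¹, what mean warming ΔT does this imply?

ΔT = Δh/(αH) = 0.078 / (2.8×10⁻⁴ × 880) ≈ 0.3166 K

ΔT ≈ 0.32 K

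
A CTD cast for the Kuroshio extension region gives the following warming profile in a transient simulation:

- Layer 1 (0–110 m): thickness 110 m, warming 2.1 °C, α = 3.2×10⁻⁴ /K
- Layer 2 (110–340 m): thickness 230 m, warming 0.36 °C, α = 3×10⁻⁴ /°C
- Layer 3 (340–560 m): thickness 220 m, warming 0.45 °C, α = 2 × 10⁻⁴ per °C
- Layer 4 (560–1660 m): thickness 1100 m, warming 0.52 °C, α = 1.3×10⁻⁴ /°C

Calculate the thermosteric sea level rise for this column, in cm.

Layer 1: 2.1 × 3.2×10⁻⁴ × 110 = 0.07392 m
Layer 2: 3×10⁻⁴ × 230 × 0.36 = 0.02484 m
340–560 m: 2×10⁻⁴ × 220 × 0.45 = 0.01980 m
560–1660 m: 1.3×10⁻⁴ × 0.52 × 1100 = 0.07436 m
Δh = 0.07392 + 0.02484 + 0.01980 + 0.07436 = 0.19292 m

Δh ≈ 19 cm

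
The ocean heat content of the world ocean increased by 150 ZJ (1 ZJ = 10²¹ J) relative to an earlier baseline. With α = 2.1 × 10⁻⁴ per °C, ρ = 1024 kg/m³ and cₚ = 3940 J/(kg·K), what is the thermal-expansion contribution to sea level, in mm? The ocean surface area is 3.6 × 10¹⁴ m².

Per unit area: Q = 150×10²¹ / (3.6×10¹⁴) ≈ 4.167×10⁸ J/m²
Δh = αQ/(ρcₚ) = 2.1×10⁻⁴ × 4.167×10⁸ / (1024 × 3940) ≈ 0.021689 m

Δh = 22 mm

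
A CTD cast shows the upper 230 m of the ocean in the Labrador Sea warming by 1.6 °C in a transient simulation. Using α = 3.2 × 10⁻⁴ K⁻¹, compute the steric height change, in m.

Δh = 0.118 m

Δh = αΔT·H = 3.2×10⁻⁴ × 1.6 × 230 = 0.11776 m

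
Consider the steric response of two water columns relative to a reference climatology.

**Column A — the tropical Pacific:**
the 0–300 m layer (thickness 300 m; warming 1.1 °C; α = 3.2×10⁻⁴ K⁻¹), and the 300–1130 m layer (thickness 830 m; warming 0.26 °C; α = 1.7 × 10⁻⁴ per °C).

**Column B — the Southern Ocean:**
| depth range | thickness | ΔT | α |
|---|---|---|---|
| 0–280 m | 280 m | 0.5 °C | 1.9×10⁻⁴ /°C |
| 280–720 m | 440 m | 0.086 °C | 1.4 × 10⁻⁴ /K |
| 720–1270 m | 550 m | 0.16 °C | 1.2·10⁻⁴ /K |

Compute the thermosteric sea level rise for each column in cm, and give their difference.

A: 14.2 cm; B: 4.25 cm; difference 9.98 cm

A 300 × 3.2×10⁻⁴ × 1.1 = 0.10560 m
A Layer 2: 830 × 1.7×10⁻⁴ × 0.26 = 0.036686 m
A total: 0.142286 m
B 0–280 m: 0.5 × 280 × 1.9×10⁻⁴ = 0.02660 m
B Layer 2: 440 × 0.086 × 1.4×10⁻⁴ = 0.0052976 m
B 1.2×10⁻⁴ × 550 × 0.16 = 0.01056 m
B total: 0.0424576 m
Difference: 0.142286 − 0.0424576 = 0.0998284 m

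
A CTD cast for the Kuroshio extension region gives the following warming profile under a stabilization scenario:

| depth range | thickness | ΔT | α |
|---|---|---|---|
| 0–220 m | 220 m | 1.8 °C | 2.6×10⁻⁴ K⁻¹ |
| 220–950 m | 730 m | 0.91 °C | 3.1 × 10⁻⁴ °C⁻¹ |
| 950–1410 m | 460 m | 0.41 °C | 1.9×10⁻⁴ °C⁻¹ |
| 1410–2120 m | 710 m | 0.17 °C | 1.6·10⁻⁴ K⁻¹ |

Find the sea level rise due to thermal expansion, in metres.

220 × 1.8 × 2.6×10⁻⁴ = 0.10296 m
Layer 2: 730 × 0.91 × 3.1×10⁻⁴ = 0.205933 m
0.41 × 1.9×10⁻⁴ × 460 = 0.035834 m
710 × 0.17 × 1.6×10⁻⁴ = 0.019312 m
Δh = 0.10296 + 0.205933 + 0.035834 + 0.019312 = 0.364039 m

Δh ≈ 0.36 m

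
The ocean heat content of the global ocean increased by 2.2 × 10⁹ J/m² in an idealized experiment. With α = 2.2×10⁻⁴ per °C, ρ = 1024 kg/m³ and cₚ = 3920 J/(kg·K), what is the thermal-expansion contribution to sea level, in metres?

Δh = 0.12 m

Δh = αQ/(ρcₚ) = 2.2×10⁻⁴ × 2.2×10⁹ / (1024 × 3920) ≈ 0.12058 m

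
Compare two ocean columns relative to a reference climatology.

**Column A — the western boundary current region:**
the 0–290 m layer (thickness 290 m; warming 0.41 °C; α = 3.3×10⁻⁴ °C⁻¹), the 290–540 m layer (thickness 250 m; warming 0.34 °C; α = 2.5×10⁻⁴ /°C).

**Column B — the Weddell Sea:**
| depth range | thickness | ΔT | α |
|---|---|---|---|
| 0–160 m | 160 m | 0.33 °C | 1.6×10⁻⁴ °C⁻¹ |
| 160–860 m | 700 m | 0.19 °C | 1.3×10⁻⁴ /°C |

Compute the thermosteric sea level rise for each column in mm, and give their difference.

Δh_A ≈ 60.5 mm, Δh_B ≈ 25.7 mm; difference ≈ 34.7 mm

A 0–290 m: 290 × 0.41 × 3.3×10⁻⁴ = 0.039237 m
A 250 × 0.34 × 2.5×10⁻⁴ = 0.02125 m
A total: 0.060487 m
B Layer 1: 160 × 0.33 × 1.6×10⁻⁴ = 0.008448 m
B Layer 2: 0.19 × 700 × 1.3×10⁻⁴ = 0.01729 m
B total: 0.025738 m
Difference: 0.060487 − 0.025738 = 0.034749 m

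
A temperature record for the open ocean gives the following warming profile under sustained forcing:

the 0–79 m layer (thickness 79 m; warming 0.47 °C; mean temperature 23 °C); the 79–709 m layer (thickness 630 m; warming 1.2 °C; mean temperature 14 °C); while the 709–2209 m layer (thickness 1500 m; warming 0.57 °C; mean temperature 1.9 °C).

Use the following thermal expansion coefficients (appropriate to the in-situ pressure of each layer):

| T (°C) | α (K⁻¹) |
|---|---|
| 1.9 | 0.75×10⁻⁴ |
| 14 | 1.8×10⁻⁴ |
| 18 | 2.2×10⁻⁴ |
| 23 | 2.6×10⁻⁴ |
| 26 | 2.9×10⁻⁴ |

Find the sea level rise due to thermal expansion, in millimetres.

210 mm

Layer 1 at 23 °C → α = 2.6×10⁻⁴ K⁻¹
Layer 2 at 14 °C → α = 1.8×10⁻⁴ K⁻¹
Layer 3 at 1.9 °C → α = 0.75×10⁻⁴ K⁻¹
Layer 1: 2.6×10⁻⁴ × 79 × 0.47 = 0.0096538 m
630 × 1.2 × 1.8×10⁻⁴ = 0.13608 m
709–2209 m: 0.57 × 0.75×10⁻⁴ × 1500 = 0.064125 m
Δh = 0.0096538 + 0.13608 + 0.064125 = 0.2098588 m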